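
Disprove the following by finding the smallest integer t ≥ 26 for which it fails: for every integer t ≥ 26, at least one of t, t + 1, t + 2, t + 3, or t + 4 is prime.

t = 32

We need the least integer t ≥ 26 for which t, t + 1, t + 2, t + 3, t + 4 are all composite.
The first 6 eligible values, up to t = 31, all satisfy the conclusion.
t = 32: 32 = 2 × 16; 33 = 3 × 11; 34 = 2 × 17; 35 = 5 × 7; 36 = 2 × 18 — all composite.
Thus t = 32 disproves the claim, and no smaller t works.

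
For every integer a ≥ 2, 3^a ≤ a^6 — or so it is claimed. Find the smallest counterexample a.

Check each integer a ≥ 2 in order until 3^a > a^6.
For a = 2, 3, 4, 5, …, 12, 13, 14 the conclusion holds.
a = 15: 3^a = 14348907 and a^6 = 11390625, so 14348907 > 11390625.
Hence a = 15 is a counterexample.

a = 15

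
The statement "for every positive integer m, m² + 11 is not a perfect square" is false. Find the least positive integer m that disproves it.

m = 5

m = 1: 1² + 11 = 12, not a perfect square.
m = 2: 2² + 11 = 15, not a perfect square.
m = 3: 3² + 11 = 20, not a perfect square.
m = 4: 4² + 11 = 27, not a perfect square.
m = 5: 5² + 11 = 36 = 6², a perfect square.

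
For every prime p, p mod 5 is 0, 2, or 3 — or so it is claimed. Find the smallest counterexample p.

p = 11

The first 4 eligible values, up to p = 7, all satisfy the conclusion.
p = 11: 11 mod 5 = 1 — not in {0, 2, 3}.
Thus p = 11 disproves the claim, and no smaller p works.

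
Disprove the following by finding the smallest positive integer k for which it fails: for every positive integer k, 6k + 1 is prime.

k = 4

k = 1: 6k + 1 = 7, prime.
k = 2: 6k + 1 = 13, prime.
k = 3: 6k + 1 = 19, prime.
k = 4: 6k + 1 = 25 = 5 × 5, composite.
Hence k = 4 is a counterexample.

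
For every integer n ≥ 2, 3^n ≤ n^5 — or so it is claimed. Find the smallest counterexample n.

n = 11

A counterexample is any integer n ≥ 2 such that 3^n > n^5; we check each in order.
For n = 2, 3, 4, 5, 6, 7, 8, 9, 10 the conclusion holds.
n = 11: 3^n = 177147 and n^5 = 161051, so 177147 > 161051.
So n = 11 is the smallest counterexample.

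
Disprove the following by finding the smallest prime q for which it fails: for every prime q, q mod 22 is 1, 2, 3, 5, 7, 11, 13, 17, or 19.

For q = 2, 3, 5, 7, 11, 13, 17, 19, 23, 29 the conclusion holds.
q = 31: 31 mod 22 = 9 — not in {1, 2, 3, 5, 7, 11, 13, 17, 19}.

q = 31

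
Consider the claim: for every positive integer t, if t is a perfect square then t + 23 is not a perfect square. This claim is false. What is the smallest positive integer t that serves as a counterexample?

t = 121

For t = 1, 4, 9, 16, 25, 36, 49, 64, 81, 100 the conclusion holds.
t = 121: 121 = 11² and 121 + 23 = 144 = 12².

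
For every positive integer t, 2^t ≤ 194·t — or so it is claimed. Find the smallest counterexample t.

A counterexample is any positive integer t such that 2^t > 194·t; we check each in order.
For t = 1, 2, 3, 4, …, 9, 10, 11 the conclusion holds.
t = 12: 2^t = 4096 and 194·t = 2328, so 4096 > 2328.
So t = 12 is the smallest counterexample.

t = 12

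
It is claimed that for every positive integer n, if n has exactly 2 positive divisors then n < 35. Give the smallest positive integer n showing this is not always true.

Check each positive integer n in order until n has exactly 2 positive divisors but the claim fails.
For n = 2, 3, 5, 7, …, 23, 29, 31 the conclusion holds.
n = 37: τ(37) = 2; 37 ≥ 35.

n = 37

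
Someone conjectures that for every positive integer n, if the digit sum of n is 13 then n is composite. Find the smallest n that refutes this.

We need the least positive integer n for which the digit sum of n is 13 but n is prime.
n = 49: digit sum 13; 49 is composite.
n = 58: digit sum 13; 58 is composite.
n = 67: digit sum 13; 67 is prime, not composite.
Thus n = 67 disproves the claim, and no smaller n works.

n = 67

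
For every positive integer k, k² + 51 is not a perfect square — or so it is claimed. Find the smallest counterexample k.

k = 7

A counterexample is any positive integer k such that k² + 51 is a perfect square; we check each in order.
The first 6 eligible values, up to k = 6, all satisfy the conclusion.
k = 7: 7² + 51 = 100 = 10², a perfect square.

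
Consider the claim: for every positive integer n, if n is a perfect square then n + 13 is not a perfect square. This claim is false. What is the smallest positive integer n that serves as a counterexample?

n = 36

We need the least positive integer n for which n is a perfect square but n + 13 is a perfect square.
For n = 1, 4, 9, 16, 25 the conclusion holds.
n = 36: 36 = 6² and 36 + 13 = 49 = 7².
Hence n = 36 is a counterexample.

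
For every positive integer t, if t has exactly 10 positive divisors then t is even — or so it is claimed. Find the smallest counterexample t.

t = 405

A counterexample is any positive integer t such that t has exactly 10 positive divisors but t is odd; we check each in order.
The first 9 eligible values, up to t = 368, all satisfy the conclusion.
t = 405: divisors of 405: 10 divisors; 405 is odd.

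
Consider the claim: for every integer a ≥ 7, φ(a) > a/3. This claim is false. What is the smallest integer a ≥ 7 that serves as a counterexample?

The first 5 eligible values, up to a = 11, all satisfy the conclusion.
a = 12: φ(12) = 4 and 12/3 = 4, so φ(12) ≤ 12/3.

a = 12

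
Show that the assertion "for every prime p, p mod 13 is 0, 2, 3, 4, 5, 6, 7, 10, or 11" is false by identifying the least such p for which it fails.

A counterexample is any prime p such that the claim fails; we check each in order.
For p = 2, 3, 5, 7, …, 37, 41, 43 the conclusion holds.
p = 47: 47 mod 13 = 8 — not in {0, 2, 3, 4, 5, 6, 7, 10, 11}.
Thus p = 47 disproves the claim, and no smaller p works.

p = 47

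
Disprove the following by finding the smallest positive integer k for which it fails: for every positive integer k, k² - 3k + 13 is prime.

k = 12

We need the least positive integer k for which k² - 3k + 13 is not prime.
For k = 1, 2, 3, 4, …, 9, 10, 11 the conclusion holds.
k = 12: k² - 3k + 13 = 121 = 11 × 11, composite.
Thus k = 12 disproves the claim, and no smaller k works.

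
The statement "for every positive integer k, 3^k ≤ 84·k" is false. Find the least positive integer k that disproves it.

k = 6

For k = 1, 2, 3, 4, 5 the conclusion holds.
k = 6: 3^k = 729 and 84·k = 504, so 729 > 504.
Thus k = 6 disproves the claim, and no smaller k works.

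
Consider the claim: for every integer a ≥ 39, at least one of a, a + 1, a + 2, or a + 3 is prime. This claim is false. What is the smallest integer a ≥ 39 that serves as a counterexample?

A counterexample is any integer a ≥ 39 such that a, a + 1, a + 2, a + 3 are all composite; we check each in order.
For a = 39, 40, 41, 42, 43, 44, 45, 46, 47 the conclusion holds.
a = 48: 48 = 2 × 24; 49 = 7 × 7; 50 = 2 × 25; 51 = 3 × 17 — all composite.

a = 48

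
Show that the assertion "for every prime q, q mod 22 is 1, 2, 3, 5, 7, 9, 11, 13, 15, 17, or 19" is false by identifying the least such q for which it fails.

q = 43

A counterexample is any prime q such that the claim fails; we check each in order.
The first 13 eligible values, up to q = 41, all satisfy the conclusion.
q = 43: 43 mod 22 = 21 — not in {1, 2, 3, 5, 7, 9, 11, 13, 15, 17, 19}.
So q = 43 is the smallest counterexample.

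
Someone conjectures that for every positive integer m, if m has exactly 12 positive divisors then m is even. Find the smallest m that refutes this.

Check each positive integer m in order until m has exactly 12 positive divisors but m is odd.
The first 24 eligible values, up to m = 308, all satisfy the conclusion.
m = 315: divisors of 315: 12 divisors; 315 is odd.
So m = 315 is the smallest counterexample.

m = 315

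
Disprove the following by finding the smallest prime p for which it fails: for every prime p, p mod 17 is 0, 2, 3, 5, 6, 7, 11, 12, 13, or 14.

p = 43

The first 13 eligible values, up to p = 41, all satisfy the conclusion.
p = 43: 43 mod 17 = 9 — not in {0, 2, 3, 5, 6, 7, 11, 12, 13, 14}.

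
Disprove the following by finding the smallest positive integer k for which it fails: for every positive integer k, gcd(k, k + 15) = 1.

A counterexample is any positive integer k such that gcd(k, k + 15) > 1; we check each in order.
For k = 1, 2 the conclusion holds.
k = 3: gcd(3, 18) = 3.

k = 3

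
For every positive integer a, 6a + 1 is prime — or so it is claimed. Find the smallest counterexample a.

Check each positive integer a in order until 6a + 1 is not prime.
For a = 1, 2, 3 the conclusion holds.
a = 4: 6a + 1 = 25 = 5 × 5, composite.

a = 4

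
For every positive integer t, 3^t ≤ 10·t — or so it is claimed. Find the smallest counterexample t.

t = 4

For t = 1, 2, 3 the conclusion holds.
t = 4: 3^t = 81 and 10·t = 40, so 81 > 40.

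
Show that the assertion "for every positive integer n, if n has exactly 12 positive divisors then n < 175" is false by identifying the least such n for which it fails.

A counterexample is any positive integer n such that n has exactly 12 positive divisors but the claim fails; we check each in order.
For n = 60, 72, 84, 90, …, 150, 156, 160 the conclusion holds.
n = 198: τ(198) = 12; 198 ≥ 175.
Thus n = 198 disproves the claim, and no smaller n works.

n = 198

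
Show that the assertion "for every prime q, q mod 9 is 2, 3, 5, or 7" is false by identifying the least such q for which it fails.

q = 13

Check each prime q in order until the claim fails.
For q = 2, 3, 5, 7, 11 the conclusion holds.
q = 13: 13 mod 9 = 4 — not in {2, 3, 5, 7}.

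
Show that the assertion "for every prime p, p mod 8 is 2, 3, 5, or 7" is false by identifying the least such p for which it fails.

We need the least prime p for which the claim fails.
The first 6 eligible values, up to p = 13, all satisfy the conclusion.
p = 17: 17 mod 8 = 1 — not in {2, 3, 5, 7}.

p = 17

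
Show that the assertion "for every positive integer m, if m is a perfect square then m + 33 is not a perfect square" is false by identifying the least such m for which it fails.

A counterexample is any positive integer m such that m is a perfect square but m + 33 is a perfect square; we check each in order.
For m = 1, 4, 9 the conclusion holds.
m = 16: 16 = 4² and 16 + 33 = 49 = 7².
Thus m = 16 disproves the claim, and no smaller m works.

m = 16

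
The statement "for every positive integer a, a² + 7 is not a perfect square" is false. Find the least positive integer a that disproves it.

For a = 1, 2 the conclusion holds.
a = 3: 3² + 7 = 16 = 4², a perfect square.
Hence a = 3 is a counterexample.

a = 3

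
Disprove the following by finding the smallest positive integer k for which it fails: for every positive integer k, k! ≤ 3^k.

k = 1: k! = 1 and 3^k = 3, so 1 ≤ 3.
k = 2: k! = 2 and 3^k = 9, so 2 ≤ 9.
k = 3: k! = 6 and 3^k = 27, so 6 ≤ 27.
k = 4: k! = 24 and 3^k = 81, so 24 ≤ 81.
k = 5: k! = 120 and 3^k = 243, so 120 ≤ 243.
k = 6: k! = 720 and 3^k = 729, so 720 ≤ 729.
k = 7: k! = 5040 and 3^k = 2187, so 5040 > 2187.
So k = 7 is the smallest counterexample.

k = 7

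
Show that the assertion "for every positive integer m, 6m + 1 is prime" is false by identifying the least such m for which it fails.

Check each positive integer m in order until 6m + 1 is not prime.
For m = 1, 2, 3 the conclusion holds.
m = 4: 6m + 1 = 25 = 5 × 5, composite.

m = 4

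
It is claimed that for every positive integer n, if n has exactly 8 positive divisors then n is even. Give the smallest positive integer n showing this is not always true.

Check each positive integer n in order until n has exactly 8 positive divisors but n is odd.
The first 12 eligible values, up to n = 104, all satisfy the conclusion.
n = 105: divisors of 105: 1, 3, 5, 7, 15, 21, 35, 105; 105 is odd.

n = 105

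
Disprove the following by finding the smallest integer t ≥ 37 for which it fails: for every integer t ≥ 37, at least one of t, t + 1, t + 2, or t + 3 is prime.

t = 48

A counterexample is any integer t ≥ 37 such that t, t + 1, t + 2, t + 3 are all composite; we check each in order.
For t = 37, 38, 39, 40, …, 45, 46, 47 the conclusion holds.
t = 48: 48 = 2 × 24; 49 = 7 × 7; 50 = 2 × 25; 51 = 3 × 17 — all composite.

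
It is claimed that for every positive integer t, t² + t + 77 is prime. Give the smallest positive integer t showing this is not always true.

t = 1: t² + t + 77 = 79, prime.
t = 2: t² + t + 77 = 83, prime.
t = 3: t² + t + 77 = 89, prime.
t = 4: t² + t + 77 = 97, prime.
t = 5: t² + t + 77 = 107, prime.
t = 6: t² + t + 77 = 119 = 7 × 17, composite.

t = 6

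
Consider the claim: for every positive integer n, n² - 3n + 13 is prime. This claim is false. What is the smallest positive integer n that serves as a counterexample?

n = 12

Check each positive integer n in order until n² - 3n + 13 is not prime.
For n = 1, 2, 3, 4, …, 9, 10, 11 the conclusion holds.
n = 12: n² - 3n + 13 = 121 = 11 × 11, composite.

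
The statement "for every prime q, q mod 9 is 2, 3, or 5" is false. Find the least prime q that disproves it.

q = 7

q = 2: 2 mod 9 = 2.
q = 3: 3 mod 9 = 3.
q = 5: 5 mod 9 = 5.
q = 7: 7 mod 9 = 7 — not in {2, 3, 5}.
Hence q = 7 is a counterexample.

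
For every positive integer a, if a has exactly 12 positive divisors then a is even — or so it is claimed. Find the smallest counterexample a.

Check each positive integer a in order until a has exactly 12 positive divisors but a is odd.
For a = 60, 72, 84, 90, …, 294, 306, 308 the conclusion holds.
a = 315: divisors of 315: 12 divisors; 315 is odd.
Thus a = 315 disproves the claim, and no smaller a works.

a = 315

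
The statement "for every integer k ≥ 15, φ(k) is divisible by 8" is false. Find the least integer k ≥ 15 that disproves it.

k = 18

A counterexample is any integer k ≥ 15 such that φ(k) is not divisible by 8; we check each in order.
k = 15: φ(15) = 8; 8 mod 8 = 0.
k = 16: φ(16) = 8; 8 mod 8 = 0.
k = 17: φ(17) = 16; 16 mod 8 = 0.
k = 18: φ(18) = 6; 6 mod 8 = 6.
Thus k = 18 disproves the claim, and no smaller k works.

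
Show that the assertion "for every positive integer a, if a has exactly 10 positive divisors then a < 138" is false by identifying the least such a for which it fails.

Check each positive integer a in order until a has exactly 10 positive divisors but the claim fails.
For a = 48, 80, 112 the conclusion holds.
a = 162: τ(162) = 10; 162 ≥ 138.
Hence a = 162 is a counterexample.

a = 162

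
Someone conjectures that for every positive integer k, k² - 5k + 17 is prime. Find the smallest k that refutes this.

k = 13

A counterexample is any positive integer k such that k² - 5k + 17 is not prime; we check each in order.
For k = 1, 2, 3, 4, …, 10, 11, 12 the conclusion holds.
k = 13: k² - 5k + 17 = 121 = 11 × 11, composite.
Thus k = 13 disproves the claim, and no smaller k works.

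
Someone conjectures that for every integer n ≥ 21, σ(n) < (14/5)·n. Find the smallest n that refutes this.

n = 60

Check each integer n ≥ 21 in order until the claim fails.
For n = 21, 22, 23, 24, …, 57, 58, 59 the conclusion holds.
n = 60: σ(60) = 168; 168 ≥ 168.
Hence n = 60 is a counterexample.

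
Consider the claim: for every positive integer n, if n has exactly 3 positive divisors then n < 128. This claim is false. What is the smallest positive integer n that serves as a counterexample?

Check each positive integer n in order until n has exactly 3 positive divisors but the claim fails.
The first 5 eligible values, up to n = 121, all satisfy the conclusion.
n = 169: τ(169) = 3; 169 ≥ 128.
So n = 169 is the smallest counterexample.

n = 169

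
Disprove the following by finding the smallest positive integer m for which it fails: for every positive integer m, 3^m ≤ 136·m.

m = 7

A counterexample is any positive integer m such that 3^m > 136·m; we check each in order.
The first 6 eligible values, up to m = 6, all satisfy the conclusion.
m = 7: 3^m = 2187 and 136·m = 952, so 2187 > 952.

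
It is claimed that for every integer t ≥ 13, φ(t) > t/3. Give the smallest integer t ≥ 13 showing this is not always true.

t = 18

We need the least integer t ≥ 13 for which the claim fails.
t = 13: φ(13) = 12 and 13/3 = 13/3, so φ(13) > 13/3.
t = 14: φ(14) = 6 and 14/3 = 14/3, so φ(14) > 14/3.
t = 15: φ(15) = 8 and 15/3 = 5, so φ(15) > 15/3.
t = 16: φ(16) = 8 and 16/3 = 16/3, so φ(16) > 16/3.
t = 17: φ(17) = 16 and 17/3 = 17/3, so φ(17) > 17/3.
t = 18: φ(18) = 6 and 18/3 = 6, so φ(18) ≤ 18/3.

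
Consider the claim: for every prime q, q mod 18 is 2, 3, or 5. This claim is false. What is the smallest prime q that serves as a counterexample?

q = 7

A counterexample is any prime q such that the claim fails; we check each in order.
q = 2: 2 mod 18 = 2.
q = 3: 3 mod 18 = 3.
q = 5: 5 mod 18 = 5.
q = 7: 7 mod 18 = 7 — not in {2, 3, 5}.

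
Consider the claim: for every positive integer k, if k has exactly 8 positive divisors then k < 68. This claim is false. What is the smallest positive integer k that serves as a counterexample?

k = 24: τ(24) = 8; 24 < 68.
k = 30: τ(30) = 8; 30 < 68.
k = 40: τ(40) = 8; 40 < 68.
k = 42: τ(42) = 8; 42 < 68.
k = 54: τ(54) = 8; 54 < 68.
k = 56: τ(56) = 8; 56 < 68.
k = 66: τ(66) = 8; 66 < 68.
k = 70: τ(70) = 8; 70 ≥ 68.
So k = 70 is the smallest counterexample.

k = 70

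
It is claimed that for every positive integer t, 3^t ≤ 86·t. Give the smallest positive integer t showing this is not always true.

A counterexample is any positive integer t such that 3^t > 86·t; we check each in order.
t = 1: 3^t = 3 and 86·t = 86, so 3 ≤ 86.
t = 2: 3^t = 9 and 86·t = 172, so 9 ≤ 172.
t = 3: 3^t = 27 and 86·t = 258, so 27 ≤ 258.
t = 4: 3^t = 81 and 86·t = 344, so 81 ≤ 344.
t = 5: 3^t = 243 and 86·t = 430, so 243 ≤ 430.
t = 6: 3^t = 729 and 86·t = 516, so 729 > 516.
So t = 6 is the smallest counterexample.

t = 6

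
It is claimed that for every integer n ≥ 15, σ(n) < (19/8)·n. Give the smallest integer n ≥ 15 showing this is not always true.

We need the least integer n ≥ 15 for which the claim fails.
The first 9 eligible values, up to n = 23, all satisfy the conclusion.
n = 24: σ(24) = 60; 60 ≥ 57.
Thus n = 24 disproves the claim, and no smaller n works.

n = 24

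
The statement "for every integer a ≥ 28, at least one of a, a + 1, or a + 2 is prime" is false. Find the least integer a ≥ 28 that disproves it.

For a = 28, 29, 30, 31 the conclusion holds.
a = 32: 32 = 2 × 16; 33 = 3 × 11; 34 = 2 × 17 — all composite.

a = 32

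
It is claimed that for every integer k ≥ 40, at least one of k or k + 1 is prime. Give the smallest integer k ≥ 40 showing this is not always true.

k = 44

We need the least integer k ≥ 40 for which k, k + 1 are both composite.
For k = 40, 41, 42, 43 the conclusion holds.
k = 44: 44 = 2 × 22; 45 = 3 × 15 — both composite.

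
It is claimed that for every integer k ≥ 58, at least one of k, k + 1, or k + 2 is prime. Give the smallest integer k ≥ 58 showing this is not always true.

A counterexample is any integer k ≥ 58 such that k, k + 1, k + 2 are all composite; we check each in order.
k = 58: 59 is prime.
k = 59: 59 is prime.
k = 60: 61 is prime.
k = 61: 61 is prime.
k = 62: 62 = 2 × 31; 63 = 3 × 21; 64 = 2 × 32 — all composite.

k = 62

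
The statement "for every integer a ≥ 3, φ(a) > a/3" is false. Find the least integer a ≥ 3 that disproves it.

A counterexample is any integer a ≥ 3 such that the claim fails; we check each in order.
a = 3: φ(3) = 2 and 3/3 = 1, so φ(3) > 3/3.
a = 4: φ(4) = 2 and 4/3 = 4/3, so φ(4) > 4/3.
a = 5: φ(5) = 4 and 5/3 = 5/3, so φ(5) > 5/3.
a = 6: φ(6) = 2 and 6/3 = 2, so φ(6) ≤ 6/3.

a = 6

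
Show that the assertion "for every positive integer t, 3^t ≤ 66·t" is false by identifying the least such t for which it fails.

t = 6

We need the least positive integer t for which 3^t > 66·t.
For t = 1, 2, 3, 4, 5 the conclusion holds.
t = 6: 3^t = 729 and 66·t = 396, so 729 > 396.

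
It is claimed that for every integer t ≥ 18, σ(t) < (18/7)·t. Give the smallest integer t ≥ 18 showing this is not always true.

t = 48

A counterexample is any integer t ≥ 18 such that the claim fails; we check each in order.
For t = 18, 19, 20, 21, …, 45, 46, 47 the conclusion holds.
t = 48: σ(48) = 124; 124 ≥ 864/7.
Hence t = 48 is a counterexample.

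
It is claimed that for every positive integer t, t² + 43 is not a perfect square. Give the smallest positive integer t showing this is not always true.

t = 21

The first 20 eligible values, up to t = 20, all satisfy the conclusion.
t = 21: 21² + 43 = 484 = 22², a perfect square.
So t = 21 is the smallest counterexample.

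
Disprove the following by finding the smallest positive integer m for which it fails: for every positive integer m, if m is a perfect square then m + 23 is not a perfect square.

m = 121

We need the least positive integer m for which m is a perfect square but m + 23 is a perfect square.
The first 10 eligible values, up to m = 100, all satisfy the conclusion.
m = 121: 121 = 11² and 121 + 23 = 144 = 12².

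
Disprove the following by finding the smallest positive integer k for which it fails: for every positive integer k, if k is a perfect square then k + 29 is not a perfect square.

A counterexample is any positive integer k such that k is a perfect square but k + 29 is a perfect square; we check each in order.
The first 13 eligible values, up to k = 169, all satisfy the conclusion.
k = 196: 196 = 14² and 196 + 29 = 225 = 15².
Thus k = 196 disproves the claim, and no smaller k works.

k = 196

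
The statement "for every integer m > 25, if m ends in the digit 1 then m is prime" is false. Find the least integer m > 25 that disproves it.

For m = 31, 41 the conclusion holds.
m = 51: 51 ends in 1; 51 = 3 × 17, composite.
Hence m = 51 is a counterexample.

m = 51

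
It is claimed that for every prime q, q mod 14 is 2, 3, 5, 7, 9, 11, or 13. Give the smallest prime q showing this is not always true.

The first 9 eligible values, up to q = 23, all satisfy the conclusion.
q = 29: 29 mod 14 = 1 — not in {2, 3, 5, 7, 9, 11, 13}.

q = 29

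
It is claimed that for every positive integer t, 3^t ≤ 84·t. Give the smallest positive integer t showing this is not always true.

t = 6

We need the least positive integer t for which 3^t > 84·t.
The first 5 eligible values, up to t = 5, all satisfy the conclusion.
t = 6: 3^t = 729 and 84·t = 504, so 729 > 504.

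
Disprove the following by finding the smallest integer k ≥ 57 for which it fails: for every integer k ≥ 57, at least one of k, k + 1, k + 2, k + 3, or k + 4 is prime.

k = 62

Check each integer k ≥ 57 in order until k, k + 1, k + 2, k + 3, k + 4 are all composite.
The first 5 eligible values, up to k = 61, all satisfy the conclusion.
k = 62: 62 = 2 × 31; 63 = 3 × 21; 64 = 2 × 32; 65 = 5 × 13; 66 = 2 × 33 — all composite.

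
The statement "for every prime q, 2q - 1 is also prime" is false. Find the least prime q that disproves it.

q = 5

q = 2: 2q - 1 = 3, prime.
q = 3: 2q - 1 = 5, prime.
q = 5: 2q - 1 = 9 = 3 × 3, not prime.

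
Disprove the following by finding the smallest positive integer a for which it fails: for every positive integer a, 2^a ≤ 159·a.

a = 11

Check each positive integer a in order until 2^a > 159·a.
The first 10 eligible values, up to a = 10, all satisfy the conclusion.
a = 11: 2^a = 2048 and 159·a = 1749, so 2048 > 1749.
So a = 11 is the smallest counterexample.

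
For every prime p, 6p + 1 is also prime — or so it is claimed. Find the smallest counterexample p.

A counterexample is any prime p such that 6p + 1 is not prime; we check each in order.
The first 7 eligible values, up to p = 17, all satisfy the conclusion.
p = 19: 6p + 1 = 115 = 5 × 23, not prime.
Thus p = 19 disproves the claim, and no smaller p works.

p = 19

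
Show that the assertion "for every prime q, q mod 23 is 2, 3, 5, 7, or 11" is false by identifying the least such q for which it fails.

We need the least prime q for which the claim fails.
q = 2: 2 mod 23 = 2.
q = 3: 3 mod 23 = 3.
q = 5: 5 mod 23 = 5.
q = 7: 7 mod 23 = 7.
q = 11: 11 mod 23 = 11.
q = 13: 13 mod 23 = 13 — not in {2, 3, 5, 7, 11}.
Thus q = 13 disproves the claim, and no smaller q works.

q = 13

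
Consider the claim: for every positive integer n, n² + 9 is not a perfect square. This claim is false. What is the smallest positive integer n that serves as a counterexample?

We need the least positive integer n for which n² + 9 is a perfect square.
n = 1: 1² + 9 = 10, not a perfect square.
n = 2: 2² + 9 = 13, not a perfect square.
n = 3: 3² + 9 = 18, not a perfect square.
n = 4: 4² + 9 = 25 = 5², a perfect square.
Hence n = 4 is a counterexample.

n = 4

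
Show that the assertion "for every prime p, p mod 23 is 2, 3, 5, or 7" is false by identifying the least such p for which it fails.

p = 11

We need the least prime p for which the claim fails.
For p = 2, 3, 5, 7 the conclusion holds.
p = 11: 11 mod 23 = 11 — not in {2, 3, 5, 7}.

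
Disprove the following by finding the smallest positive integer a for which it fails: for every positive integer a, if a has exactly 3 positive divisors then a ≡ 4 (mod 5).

a = 4: τ(4) = 3; 4 ≡ 4 (mod 5).
a = 9: τ(9) = 3; 9 ≡ 4 (mod 5).
a = 25: τ(25) = 3; 25 ≡ 0 (mod 5).
Thus a = 25 disproves the claim, and no smaller a works.

a = 25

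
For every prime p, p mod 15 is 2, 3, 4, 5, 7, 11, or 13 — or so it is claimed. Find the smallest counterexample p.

A counterexample is any prime p such that the claim fails; we check each in order.
The first 8 eligible values, up to p = 19, all satisfy the conclusion.
p = 23: 23 mod 15 = 8 — not in {2, 3, 4, 5, 7, 11, 13}.

p = 23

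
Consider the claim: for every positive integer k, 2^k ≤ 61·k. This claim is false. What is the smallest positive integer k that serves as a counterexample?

k = 10

Check each positive integer k in order until 2^k > 61·k.
The first 9 eligible values, up to k = 9, all satisfy the conclusion.
k = 10: 2^k = 1024 and 61·k = 610, so 1024 > 610.
So k = 10 is the smallest counterexample.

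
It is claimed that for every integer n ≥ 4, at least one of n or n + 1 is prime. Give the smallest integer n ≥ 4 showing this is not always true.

Check each integer n ≥ 4 in order until n, n + 1 are both composite.
For n = 4, 5, 6, 7 the conclusion holds.
n = 8: 8 = 2 × 4; 9 = 3 × 3 — both composite.

n = 8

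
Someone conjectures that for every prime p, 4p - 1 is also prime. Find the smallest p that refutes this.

p = 7

A counterexample is any prime p such that 4p - 1 is not prime; we check each in order.
For p = 2, 3, 5 the conclusion holds.
p = 7: 4p - 1 = 27 = 3 × 9, not prime.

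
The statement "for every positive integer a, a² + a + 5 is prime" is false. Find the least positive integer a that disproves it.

For a = 1, 2, 3 the conclusion holds.
a = 4: a² + a + 5 = 25 = 5 × 5, composite.
So a = 4 is the smallest counterexample.

a = 4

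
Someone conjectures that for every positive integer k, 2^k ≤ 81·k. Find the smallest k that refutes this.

Check each positive integer k in order until 2^k > 81·k.
For k = 1, 2, 3, 4, 5, 6, 7, 8, 9 the conclusion holds.
k = 10: 2^k = 1024 and 81·k = 810, so 1024 > 810.

k = 10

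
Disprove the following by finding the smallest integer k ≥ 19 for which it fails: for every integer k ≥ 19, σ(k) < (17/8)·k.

We need the least integer k ≥ 19 for which the claim fails.
k = 19: σ(19) = 20; 20 < 323/8.
k = 20: σ(20) = 42; 42 < 85/2.
k = 21: σ(21) = 32; 32 < 357/8.
k = 22: σ(22) = 36; 36 < 187/4.
k = 23: σ(23) = 24; 24 < 391/8.
k = 24: σ(24) = 60; 60 ≥ 51.
Hence k = 24 is a counterexample.

k = 24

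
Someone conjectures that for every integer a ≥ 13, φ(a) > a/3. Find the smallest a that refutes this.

a = 18

A counterexample is any integer a ≥ 13 such that the claim fails; we check each in order.
a = 13: φ(13) = 12 and 13/3 = 13/3, so φ(13) > 13/3.
a = 14: φ(14) = 6 and 14/3 = 14/3, so φ(14) > 14/3.
a = 15: φ(15) = 8 and 15/3 = 5, so φ(15) > 15/3.
a = 16: φ(16) = 8 and 16/3 = 16/3, so φ(16) > 16/3.
a = 17: φ(17) = 16 and 17/3 = 17/3, so φ(17) > 17/3.
a = 18: φ(18) = 6 and 18/3 = 6, so φ(18) ≤ 18/3.
So a = 18 is the smallest counterexample.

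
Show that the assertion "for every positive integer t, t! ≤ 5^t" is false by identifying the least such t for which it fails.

A counterexample is any positive integer t such that t! > 5^t; we check each in order.
For t = 1, 2, 3, 4, …, 9, 10, 11 the conclusion holds.
t = 12: t! = 479001600 and 5^t = 244140625, so 479001600 > 244140625.

t = 12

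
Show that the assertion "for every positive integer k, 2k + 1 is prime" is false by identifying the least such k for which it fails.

Check each positive integer k in order until 2k + 1 is not prime.
For k = 1, 2, 3 the conclusion holds.
k = 4: 2k + 1 = 9 = 3 × 3, composite.
So k = 4 is the smallest counterexample.

k = 4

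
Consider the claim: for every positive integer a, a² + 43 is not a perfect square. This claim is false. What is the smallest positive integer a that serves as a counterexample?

a = 21

For a = 1, 2, 3, 4, …, 18, 19, 20 the conclusion holds.
a = 21: 21² + 43 = 484 = 22², a perfect square.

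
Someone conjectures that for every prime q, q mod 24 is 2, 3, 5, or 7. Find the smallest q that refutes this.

Check each prime q in order until the claim fails.
The first 4 eligible values, up to q = 7, all satisfy the conclusion.
q = 11: 11 mod 24 = 11 — not in {2, 3, 5, 7}.

q = 11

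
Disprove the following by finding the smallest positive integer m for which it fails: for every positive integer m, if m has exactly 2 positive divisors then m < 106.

m = 107

For m = 2, 3, 5, 7, …, 97, 101, 103 the conclusion holds.
m = 107: τ(107) = 2; 107 ≥ 106.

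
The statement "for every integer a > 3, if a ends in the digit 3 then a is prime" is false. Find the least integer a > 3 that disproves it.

For a = 13, 23 the conclusion holds.
a = 33: 33 ends in 3; 33 = 3 × 11, composite.
Thus a = 33 disproves the claim, and no smaller a works.

a = 33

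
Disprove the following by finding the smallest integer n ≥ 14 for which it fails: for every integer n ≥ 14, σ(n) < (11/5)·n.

n = 24

Check each integer n ≥ 14 in order until the claim fails.
The first 10 eligible values, up to n = 23, all satisfy the conclusion.
n = 24: σ(24) = 60; 60 ≥ 264/5.
Thus n = 24 disproves the claim, and no smaller n works.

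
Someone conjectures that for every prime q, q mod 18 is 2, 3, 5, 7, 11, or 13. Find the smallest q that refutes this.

q = 17

Check each prime q in order until the claim fails.
For q = 2, 3, 5, 7, 11, 13 the conclusion holds.
q = 17: 17 mod 18 = 17 — not in {2, 3, 5, 7, 11, 13}.
So q = 17 is the smallest counterexample.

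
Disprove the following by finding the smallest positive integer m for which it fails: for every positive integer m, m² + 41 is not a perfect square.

m = 20

A counterexample is any positive integer m such that m² + 41 is a perfect square; we check each in order.
For m = 1, 2, 3, 4, …, 17, 18, 19 the conclusion holds.
m = 20: 20² + 41 = 441 = 21², a perfect square.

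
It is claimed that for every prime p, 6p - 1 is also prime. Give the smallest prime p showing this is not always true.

A counterexample is any prime p such that 6p - 1 is not prime; we check each in order.
The first 4 eligible values, up to p = 7, all satisfy the conclusion.
p = 11: 6p - 1 = 65 = 5 × 13, not prime.
Hence p = 11 is a counterexample.

p = 11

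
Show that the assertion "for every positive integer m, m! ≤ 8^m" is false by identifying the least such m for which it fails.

m = 20

We need the least positive integer m for which m! > 8^m.
The first 19 eligible values, up to m = 19, all satisfy the conclusion.
m = 20: m! = 2432902008176640000 and 8^m = 1152921504606846976, so 2432902008176640000 > 1152921504606846976.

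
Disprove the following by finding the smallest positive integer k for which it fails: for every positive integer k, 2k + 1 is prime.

For k = 1, 2, 3 the conclusion holds.
k = 4: 2k + 1 = 9 = 3 × 3, composite.

k = 4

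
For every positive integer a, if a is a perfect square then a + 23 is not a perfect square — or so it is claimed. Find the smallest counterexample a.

a = 121

Check each positive integer a in order until a is a perfect square but a + 23 is a perfect square.
For a = 1, 4, 9, 16, 25, 36, 49, 64, 81, 100 the conclusion holds.
a = 121: 121 = 11² and 121 + 23 = 144 = 12².
Hence a = 121 is a counterexample.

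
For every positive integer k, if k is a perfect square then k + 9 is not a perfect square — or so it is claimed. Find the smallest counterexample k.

For k = 1, 4, 9 the conclusion holds.
k = 16: 16 = 4² and 16 + 9 = 25 = 5².

k = 16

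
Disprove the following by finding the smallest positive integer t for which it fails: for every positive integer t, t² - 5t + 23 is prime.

t = 19

A counterexample is any positive integer t such that t² - 5t + 23 is not prime; we check each in order.
For t = 1, 2, 3, 4, …, 16, 17, 18 the conclusion holds.
t = 19: t² - 5t + 23 = 289 = 17 × 17, composite.
Thus t = 19 disproves the claim, and no smaller t works.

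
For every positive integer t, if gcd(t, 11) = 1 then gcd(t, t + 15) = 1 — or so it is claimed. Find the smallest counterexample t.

Check each positive integer t in order until gcd(t, 11) = 1 but gcd(t, t + 15) > 1.
t = 1: gcd(1, 16) = 1.
t = 2: gcd(2, 17) = 1.
t = 3: gcd(3, 18) = 3.
Hence t = 3 is a counterexample.

t = 3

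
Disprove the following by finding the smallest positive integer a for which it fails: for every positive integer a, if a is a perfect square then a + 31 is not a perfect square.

a = 225

For a = 1, 4, 9, 16, …, 144, 169, 196 the conclusion holds.
a = 225: 225 = 15² and 225 + 31 = 256 = 16².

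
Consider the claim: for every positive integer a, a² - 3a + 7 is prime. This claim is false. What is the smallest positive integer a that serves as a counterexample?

a = 6

We need the least positive integer a for which a² - 3a + 7 is not prime.
The first 5 eligible values, up to a = 5, all satisfy the conclusion.
a = 6: a² - 3a + 7 = 25 = 5 × 5, composite.
Hence a = 6 is a counterexample.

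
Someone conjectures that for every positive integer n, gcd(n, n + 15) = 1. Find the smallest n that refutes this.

Check each positive integer n in order until gcd(n, n + 15) > 1.
For n = 1, 2 the conclusion holds.
n = 3: gcd(3, 18) = 3.
So n = 3 is the smallest counterexample.

n = 3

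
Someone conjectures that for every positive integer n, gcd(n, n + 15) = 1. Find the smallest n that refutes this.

n = 1: gcd(1, 16) = 1.
n = 2: gcd(2, 17) = 1.
n = 3: gcd(3, 18) = 3.

n = 3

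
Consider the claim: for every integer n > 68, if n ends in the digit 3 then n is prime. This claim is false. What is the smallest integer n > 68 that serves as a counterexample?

We need the least integer n > 68 for which n ends in the digit 3 but n is not prime.
n = 73: 73 ends in 3 and is prime.
n = 83: 83 ends in 3 and is prime.
n = 93: 93 ends in 3; 93 = 3 × 31, composite.
Thus n = 93 disproves the claim, and no smaller n works.

n = 93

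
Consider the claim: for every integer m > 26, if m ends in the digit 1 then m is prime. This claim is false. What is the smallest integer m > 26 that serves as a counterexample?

A counterexample is any integer m > 26 such that m ends in the digit 1 but m is not prime; we check each in order.
m = 31: 31 ends in 1 and is prime.
m = 41: 41 ends in 1 and is prime.
m = 51: 51 ends in 1; 51 = 3 × 17, composite.
Thus m = 51 disproves the claim, and no smaller m works.

m = 51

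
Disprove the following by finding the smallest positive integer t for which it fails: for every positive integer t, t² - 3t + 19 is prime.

The first 17 eligible values, up to t = 17, all satisfy the conclusion.
t = 18: t² - 3t + 19 = 289 = 17 × 17, composite.
Thus t = 18 disproves the claim, and no smaller t works.

t = 18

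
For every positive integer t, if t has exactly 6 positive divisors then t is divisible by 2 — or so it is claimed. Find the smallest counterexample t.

t = 12: τ(12) = 6; 12 mod 2 = 0.
t = 18: τ(18) = 6; 18 mod 2 = 0.
t = 20: τ(20) = 6; 20 mod 2 = 0.
t = 28: τ(28) = 6; 28 mod 2 = 0.
t = 32: τ(32) = 6; 32 mod 2 = 0.
t = 44: τ(44) = 6; 44 mod 2 = 0.
t = 45: τ(45) = 6; 45 mod 2 = 1.

t = 45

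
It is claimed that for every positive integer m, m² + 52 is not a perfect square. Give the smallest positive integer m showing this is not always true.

m = 12

For m = 1, 2, 3, 4, …, 9, 10, 11 the conclusion holds.
m = 12: 12² + 52 = 196 = 14², a perfect square.
Hence m = 12 is a counterexample.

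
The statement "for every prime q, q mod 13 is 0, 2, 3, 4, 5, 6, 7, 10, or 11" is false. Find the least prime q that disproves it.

q = 47

A counterexample is any prime q such that the claim fails; we check each in order.
For q = 2, 3, 5, 7, …, 37, 41, 43 the conclusion holds.
q = 47: 47 mod 13 = 8 — not in {0, 2, 3, 4, 5, 6, 7, 10, 11}.
Thus q = 47 disproves the claim, and no smaller q works.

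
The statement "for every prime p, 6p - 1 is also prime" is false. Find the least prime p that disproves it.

p = 11

Check each prime p in order until 6p - 1 is not prime.
For p = 2, 3, 5, 7 the conclusion holds.
p = 11: 6p - 1 = 65 = 5 × 13, not prime.
Hence p = 11 is a counterexample.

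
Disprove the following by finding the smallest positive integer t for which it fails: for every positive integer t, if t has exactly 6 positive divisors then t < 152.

t = 153

Check each positive integer t in order until t has exactly 6 positive divisors but the claim fails.
For t = 12, 18, 20, 28, …, 124, 147, 148 the conclusion holds.
t = 153: τ(153) = 6; 153 ≥ 152.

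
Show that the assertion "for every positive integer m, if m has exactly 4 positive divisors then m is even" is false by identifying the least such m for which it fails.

m = 15

A counterexample is any positive integer m such that m has exactly 4 positive divisors but m is odd; we check each in order.
m = 6: divisors of 6: 1, 2, 3, 6; 6 is even.
m = 8: divisors of 8: 1, 2, 4, 8; 8 is even.
m = 10: divisors of 10: 1, 2, 5, 10; 10 is even.
m = 14: divisors of 14: 1, 2, 7, 14; 14 is even.
m = 15: divisors of 15: 1, 3, 5, 15; 15 is odd.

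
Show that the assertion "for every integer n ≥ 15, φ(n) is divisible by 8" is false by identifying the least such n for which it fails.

Check each integer n ≥ 15 in order until φ(n) is not divisible by 8.
n = 15: φ(15) = 8; 8 mod 8 = 0.
n = 16: φ(16) = 8; 8 mod 8 = 0.
n = 17: φ(17) = 16; 16 mod 8 = 0.
n = 18: φ(18) = 6; 6 mod 8 = 6.

n = 18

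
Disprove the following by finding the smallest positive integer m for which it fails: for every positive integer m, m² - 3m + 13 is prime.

A counterexample is any positive integer m such that m² - 3m + 13 is not prime; we check each in order.
For m = 1, 2, 3, 4, …, 9, 10, 11 the conclusion holds.
m = 12: m² - 3m + 13 = 121 = 11 × 11, composite.

m = 12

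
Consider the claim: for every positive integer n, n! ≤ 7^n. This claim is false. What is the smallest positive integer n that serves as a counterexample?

n = 17

Check each positive integer n in order until n! > 7^n.
For n = 1, 2, 3, 4, …, 14, 15, 16 the conclusion holds.
n = 17: n! = 355687428096000 and 7^n = 232630513987207, so 355687428096000 > 232630513987207.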